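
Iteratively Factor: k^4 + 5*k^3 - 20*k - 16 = (k - 2)*(k^3 + 7*k^2 + 14*k + 8) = (k - 2)*(k + 4)*(k^2 + 3*k + 2) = (k - 2)*(k + 1)*(k + 4)*(k + 2)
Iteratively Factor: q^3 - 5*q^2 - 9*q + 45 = (q + 3)*(q^2 - 8*q + 15) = (q - 3)*(q + 3)*(q - 5)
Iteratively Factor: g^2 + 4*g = (g + 4)*(g)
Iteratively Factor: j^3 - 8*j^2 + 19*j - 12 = (j - 1)*(j^2 - 7*j + 12) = (j - 4)*(j - 1)*(j - 3)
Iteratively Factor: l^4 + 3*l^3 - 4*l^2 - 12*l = (l)*(l^3 + 3*l^2 - 4*l - 12) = l*(l + 3)*(l^2 - 4) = l*(l + 2)*(l + 3)*(l - 2)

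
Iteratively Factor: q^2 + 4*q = (q)*(q + 4)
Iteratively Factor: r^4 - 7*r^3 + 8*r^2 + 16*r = (r - 4)*(r^3 - 3*r^2 - 4*r) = r*(r - 4)*(r^2 - 3*r - 4) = r*(r - 4)^2*(r + 1)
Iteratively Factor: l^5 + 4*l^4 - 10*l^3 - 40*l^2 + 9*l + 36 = (l + 1)*(l^4 + 3*l^3 - 13*l^2 - 27*l + 36) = (l - 3)*(l + 1)*(l^3 + 6*l^2 + 5*l - 12) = (l - 3)*(l - 1)*(l + 1)*(l^2 + 7*l + 12) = (l - 3)*(l - 1)*(l + 1)*(l + 4)*(l + 3)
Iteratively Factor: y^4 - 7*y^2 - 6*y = (y)*(y^3 - 7*y - 6) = y*(y + 1)*(y^2 - y - 6) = y*(y - 3)*(y + 1)*(y + 2)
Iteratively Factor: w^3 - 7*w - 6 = (w + 1)*(w^2 - w - 6) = (w + 1)*(w + 2)*(w - 3)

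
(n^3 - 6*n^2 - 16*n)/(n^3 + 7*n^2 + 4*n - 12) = n*(n - 8)/(n^2 + 5*n - 6)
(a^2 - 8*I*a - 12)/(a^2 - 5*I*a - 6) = (a - 6*I)/(a - 3*I)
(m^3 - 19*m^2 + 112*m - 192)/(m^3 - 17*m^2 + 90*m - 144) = (m - 8)/(m - 6)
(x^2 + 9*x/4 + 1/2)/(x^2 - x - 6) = (x + 1/4)/(x - 3)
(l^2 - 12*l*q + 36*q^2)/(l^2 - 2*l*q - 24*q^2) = (l - 6*q)/(l + 4*q)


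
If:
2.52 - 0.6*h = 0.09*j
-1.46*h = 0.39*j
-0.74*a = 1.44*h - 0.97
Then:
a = -17.33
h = 9.58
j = -35.86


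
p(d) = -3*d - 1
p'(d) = -3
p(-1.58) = 3.74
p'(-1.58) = -3.00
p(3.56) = -11.68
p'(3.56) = -3.00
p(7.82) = -24.46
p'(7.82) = -3.00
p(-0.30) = -0.10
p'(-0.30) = -3.00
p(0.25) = -1.75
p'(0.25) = -3.00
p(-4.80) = 13.40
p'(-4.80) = -3.00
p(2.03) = -7.09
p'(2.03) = -3.00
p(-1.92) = 4.76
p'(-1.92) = -3.00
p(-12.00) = 35.00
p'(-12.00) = -3.00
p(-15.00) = 44.00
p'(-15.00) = -3.00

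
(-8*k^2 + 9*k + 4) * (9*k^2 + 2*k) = -72*k^4 + 65*k^3 + 54*k^2 + 8*k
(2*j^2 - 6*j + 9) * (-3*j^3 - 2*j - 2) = -6*j^5 + 18*j^4 - 31*j^3 + 8*j^2 - 6*j - 18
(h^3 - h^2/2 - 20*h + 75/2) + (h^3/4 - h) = 5*h^3/4 - h^2/2 - 21*h + 75/2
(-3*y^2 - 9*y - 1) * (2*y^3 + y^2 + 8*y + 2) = -6*y^5 - 21*y^4 - 35*y^3 - 79*y^2 - 26*y - 2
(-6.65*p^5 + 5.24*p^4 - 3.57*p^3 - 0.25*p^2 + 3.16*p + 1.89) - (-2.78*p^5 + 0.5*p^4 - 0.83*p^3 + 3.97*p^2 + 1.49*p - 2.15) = -3.87*p^5 + 4.74*p^4 - 2.74*p^3 - 4.22*p^2 + 1.67*p + 4.04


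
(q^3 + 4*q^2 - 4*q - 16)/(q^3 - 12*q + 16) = (q + 2)/(q - 2)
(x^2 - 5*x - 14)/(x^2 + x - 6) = (x^2 - 5*x - 14)/(x^2 + x - 6)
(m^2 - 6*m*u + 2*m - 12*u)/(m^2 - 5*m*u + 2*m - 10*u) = (-m + 6*u)/(-m + 5*u)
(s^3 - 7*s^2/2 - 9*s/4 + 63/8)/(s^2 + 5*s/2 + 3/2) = (s^2 - 5*s + 21/4)/(s + 1)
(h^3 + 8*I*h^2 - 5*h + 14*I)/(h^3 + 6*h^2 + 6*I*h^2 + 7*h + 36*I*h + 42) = (h + 2*I)/(h + 6)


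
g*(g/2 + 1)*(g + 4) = g^3/2 + 3*g^2 + 4*g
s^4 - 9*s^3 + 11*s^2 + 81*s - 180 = (s - 5)*(s - 4)*(s - 3)*(s + 3)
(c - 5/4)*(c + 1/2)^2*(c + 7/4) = c^4 + 3*c^3/2 - 23*c^2/16 - 33*c/16 - 35/64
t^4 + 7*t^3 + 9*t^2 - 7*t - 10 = (t - 1)*(t + 1)*(t + 2)*(t + 5)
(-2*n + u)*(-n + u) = 2*n^2 - 3*n*u + u^2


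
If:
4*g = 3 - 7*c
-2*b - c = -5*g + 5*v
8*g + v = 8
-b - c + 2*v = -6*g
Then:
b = 209/41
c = -93/451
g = 501/451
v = -400/451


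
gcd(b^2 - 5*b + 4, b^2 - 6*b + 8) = b - 4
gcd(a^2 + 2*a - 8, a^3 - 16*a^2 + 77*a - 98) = a - 2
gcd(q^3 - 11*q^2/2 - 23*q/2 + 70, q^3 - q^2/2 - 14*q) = q^2 - q/2 - 14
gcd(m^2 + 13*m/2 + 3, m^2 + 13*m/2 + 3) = m^2 + 13*m/2 + 3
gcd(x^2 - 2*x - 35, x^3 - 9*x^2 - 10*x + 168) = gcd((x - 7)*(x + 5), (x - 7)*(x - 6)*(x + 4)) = x - 7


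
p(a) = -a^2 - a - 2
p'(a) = -2*a - 1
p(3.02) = -14.14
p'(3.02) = -7.04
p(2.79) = -12.57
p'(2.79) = -6.58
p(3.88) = -20.93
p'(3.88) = -8.76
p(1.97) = -7.85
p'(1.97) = -4.94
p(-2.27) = -4.88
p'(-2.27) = 3.54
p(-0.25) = -1.81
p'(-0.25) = -0.50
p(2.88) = -13.17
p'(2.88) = -6.76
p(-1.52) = -2.79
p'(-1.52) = 2.04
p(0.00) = -2.00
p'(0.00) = -1.00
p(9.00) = -92.00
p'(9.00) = -19.00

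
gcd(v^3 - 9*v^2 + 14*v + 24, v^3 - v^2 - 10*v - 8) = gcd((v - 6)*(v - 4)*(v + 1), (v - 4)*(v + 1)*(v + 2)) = v^2 - 3*v - 4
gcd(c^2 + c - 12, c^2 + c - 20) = 1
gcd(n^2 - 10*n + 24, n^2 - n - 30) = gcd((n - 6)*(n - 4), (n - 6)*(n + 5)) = n - 6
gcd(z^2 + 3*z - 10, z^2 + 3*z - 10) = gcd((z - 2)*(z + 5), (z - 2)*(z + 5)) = z^2 + 3*z - 10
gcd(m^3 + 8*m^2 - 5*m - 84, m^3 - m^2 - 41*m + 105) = m^2 + 4*m - 21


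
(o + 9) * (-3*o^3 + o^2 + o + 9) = -3*o^4 - 26*o^3 + 10*o^2 + 18*o + 81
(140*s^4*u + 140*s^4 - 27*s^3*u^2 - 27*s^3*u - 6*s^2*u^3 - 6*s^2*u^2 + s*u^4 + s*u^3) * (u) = 140*s^4*u^2 + 140*s^4*u - 27*s^3*u^3 - 27*s^3*u^2 - 6*s^2*u^4 - 6*s^2*u^3 + s*u^5 + s*u^4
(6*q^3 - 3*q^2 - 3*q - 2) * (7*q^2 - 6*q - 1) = 42*q^5 - 57*q^4 - 9*q^3 + 7*q^2 + 15*q + 2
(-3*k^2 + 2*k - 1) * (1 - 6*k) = 18*k^3 - 15*k^2 + 8*k - 1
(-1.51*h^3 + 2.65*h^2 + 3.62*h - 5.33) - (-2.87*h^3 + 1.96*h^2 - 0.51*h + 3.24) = 1.36*h^3 + 0.69*h^2 + 4.13*h - 8.57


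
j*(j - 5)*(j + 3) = j^3 - 2*j^2 - 15*j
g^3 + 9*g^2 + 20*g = g*(g + 4)*(g + 5)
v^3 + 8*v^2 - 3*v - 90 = (v - 3)*(v + 5)*(v + 6)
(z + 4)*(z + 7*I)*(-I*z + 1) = -I*z^3 + 8*z^2 - 4*I*z^2 + 32*z + 7*I*z + 28*I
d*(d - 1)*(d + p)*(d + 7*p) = d^4 + 8*d^3*p - d^3 + 7*d^2*p^2 - 8*d^2*p - 7*d*p^2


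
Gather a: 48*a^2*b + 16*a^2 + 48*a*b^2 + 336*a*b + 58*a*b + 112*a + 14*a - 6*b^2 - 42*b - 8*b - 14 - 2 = a^2*(48*b + 16) + a*(48*b^2 + 394*b + 126) - 6*b^2 - 50*b - 16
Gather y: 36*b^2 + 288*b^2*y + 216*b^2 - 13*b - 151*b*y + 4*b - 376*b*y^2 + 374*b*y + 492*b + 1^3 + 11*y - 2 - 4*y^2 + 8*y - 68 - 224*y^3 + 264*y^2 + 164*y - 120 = 252*b^2 + 483*b - 224*y^3 + y^2*(260 - 376*b) + y*(288*b^2 + 223*b + 183) - 189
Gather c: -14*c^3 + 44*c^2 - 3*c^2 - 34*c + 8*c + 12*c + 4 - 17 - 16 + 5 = -14*c^3 + 41*c^2 - 14*c - 24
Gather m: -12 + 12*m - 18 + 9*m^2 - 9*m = 9*m^2 + 3*m - 30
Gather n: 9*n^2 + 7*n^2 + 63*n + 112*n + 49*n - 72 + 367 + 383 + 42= 16*n^2 + 224*n + 720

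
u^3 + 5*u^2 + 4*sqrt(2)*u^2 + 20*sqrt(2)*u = u*(u + 5)*(u + 4*sqrt(2))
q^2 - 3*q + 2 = (q - 2)*(q - 1)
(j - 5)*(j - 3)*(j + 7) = j^3 - j^2 - 41*j + 105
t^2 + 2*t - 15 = (t - 3)*(t + 5)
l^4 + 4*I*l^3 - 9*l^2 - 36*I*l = l*(l - 3)*(l + 3)*(l + 4*I)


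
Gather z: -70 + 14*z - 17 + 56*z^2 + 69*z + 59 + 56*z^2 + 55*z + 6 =112*z^2 + 138*z - 22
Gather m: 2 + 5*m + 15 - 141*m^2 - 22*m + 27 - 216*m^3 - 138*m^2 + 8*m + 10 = -216*m^3 - 279*m^2 - 9*m + 54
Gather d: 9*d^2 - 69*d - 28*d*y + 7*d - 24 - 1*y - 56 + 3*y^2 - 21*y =9*d^2 + d*(-28*y - 62) + 3*y^2 - 22*y - 80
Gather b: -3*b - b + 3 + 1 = 4 - 4*b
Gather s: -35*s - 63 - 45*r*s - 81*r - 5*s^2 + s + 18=-81*r - 5*s^2 + s*(-45*r - 34) - 45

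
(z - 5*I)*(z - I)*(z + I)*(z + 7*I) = z^4 + 2*I*z^3 + 36*z^2 + 2*I*z + 35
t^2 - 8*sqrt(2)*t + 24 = (t - 6*sqrt(2))*(t - 2*sqrt(2))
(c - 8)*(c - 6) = c^2 - 14*c + 48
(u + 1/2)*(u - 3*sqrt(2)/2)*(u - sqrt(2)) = u^3 - 5*sqrt(2)*u^2/2 + u^2/2 - 5*sqrt(2)*u/4 + 3*u + 3/2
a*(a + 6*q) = a^2 + 6*a*q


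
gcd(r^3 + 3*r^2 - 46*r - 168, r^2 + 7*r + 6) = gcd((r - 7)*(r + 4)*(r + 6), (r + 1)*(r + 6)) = r + 6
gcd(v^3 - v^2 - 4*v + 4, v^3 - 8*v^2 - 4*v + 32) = v^2 - 4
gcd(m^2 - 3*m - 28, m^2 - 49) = m - 7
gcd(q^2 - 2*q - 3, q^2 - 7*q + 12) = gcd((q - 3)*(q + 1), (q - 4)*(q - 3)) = q - 3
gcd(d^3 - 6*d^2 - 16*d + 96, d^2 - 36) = d - 6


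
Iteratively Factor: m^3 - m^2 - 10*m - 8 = (m + 1)*(m^2 - 2*m - 8) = (m + 1)*(m + 2)*(m - 4)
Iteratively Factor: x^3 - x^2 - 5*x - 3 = (x - 3)*(x^2 + 2*x + 1) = (x - 3)*(x + 1)*(x + 1)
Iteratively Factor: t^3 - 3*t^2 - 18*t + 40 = (t - 5)*(t^2 + 2*t - 8) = (t - 5)*(t + 4)*(t - 2)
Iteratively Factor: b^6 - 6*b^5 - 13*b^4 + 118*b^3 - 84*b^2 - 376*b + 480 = (b - 3)*(b^5 - 3*b^4 - 22*b^3 + 52*b^2 + 72*b - 160) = (b - 3)*(b - 2)*(b^4 - b^3 - 24*b^2 + 4*b + 80) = (b - 3)*(b - 2)^2*(b^3 + b^2 - 22*b - 40) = (b - 3)*(b - 2)^2*(b + 4)*(b^2 - 3*b - 10) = (b - 3)*(b - 2)^2*(b + 2)*(b + 4)*(b - 5)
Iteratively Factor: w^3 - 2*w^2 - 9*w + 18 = (w - 3)*(w^2 + w - 6) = (w - 3)*(w + 3)*(w - 2)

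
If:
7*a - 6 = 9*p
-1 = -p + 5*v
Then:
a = 45*v/7 + 15/7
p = 5*v + 1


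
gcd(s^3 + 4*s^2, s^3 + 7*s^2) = s^2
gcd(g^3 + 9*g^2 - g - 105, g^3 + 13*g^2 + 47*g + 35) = g^2 + 12*g + 35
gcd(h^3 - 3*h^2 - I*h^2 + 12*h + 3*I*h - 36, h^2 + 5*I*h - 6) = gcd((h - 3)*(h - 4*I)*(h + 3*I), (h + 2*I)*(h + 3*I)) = h + 3*I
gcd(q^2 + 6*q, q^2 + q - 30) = q + 6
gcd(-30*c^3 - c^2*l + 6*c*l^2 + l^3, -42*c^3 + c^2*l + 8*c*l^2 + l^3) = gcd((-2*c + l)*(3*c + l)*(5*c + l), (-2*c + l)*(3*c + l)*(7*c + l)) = 6*c^2 - c*l - l^2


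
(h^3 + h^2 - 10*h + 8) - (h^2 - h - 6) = h^3 - 9*h + 14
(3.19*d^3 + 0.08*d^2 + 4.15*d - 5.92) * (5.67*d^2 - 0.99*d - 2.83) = 18.0873*d^5 - 2.7045*d^4 + 14.4236*d^3 - 37.9013*d^2 - 5.8837*d + 16.7536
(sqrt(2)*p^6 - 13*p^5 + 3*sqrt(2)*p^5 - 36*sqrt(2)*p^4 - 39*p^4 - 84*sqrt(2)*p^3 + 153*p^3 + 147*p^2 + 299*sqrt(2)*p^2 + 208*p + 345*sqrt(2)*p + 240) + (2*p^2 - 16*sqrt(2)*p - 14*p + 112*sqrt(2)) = sqrt(2)*p^6 - 13*p^5 + 3*sqrt(2)*p^5 - 36*sqrt(2)*p^4 - 39*p^4 - 84*sqrt(2)*p^3 + 153*p^3 + 149*p^2 + 299*sqrt(2)*p^2 + 194*p + 329*sqrt(2)*p + 112*sqrt(2) + 240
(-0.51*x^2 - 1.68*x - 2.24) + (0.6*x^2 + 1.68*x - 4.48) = 0.09*x^2 - 6.72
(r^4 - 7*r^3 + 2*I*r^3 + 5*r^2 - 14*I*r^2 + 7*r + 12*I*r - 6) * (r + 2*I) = r^5 - 7*r^4 + 4*I*r^4 + r^3 - 28*I*r^3 + 35*r^2 + 22*I*r^2 - 30*r + 14*I*r - 12*I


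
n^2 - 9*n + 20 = (n - 5)*(n - 4)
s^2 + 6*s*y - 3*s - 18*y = (s - 3)*(s + 6*y)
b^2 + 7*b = b*(b + 7)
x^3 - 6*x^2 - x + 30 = (x - 5)*(x - 3)*(x + 2)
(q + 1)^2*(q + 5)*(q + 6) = q^4 + 13*q^3 + 53*q^2 + 71*q + 30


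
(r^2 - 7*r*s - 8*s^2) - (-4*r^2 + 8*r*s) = 5*r^2 - 15*r*s - 8*s^2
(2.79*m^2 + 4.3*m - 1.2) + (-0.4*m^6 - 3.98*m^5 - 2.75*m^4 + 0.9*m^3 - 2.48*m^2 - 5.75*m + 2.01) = -0.4*m^6 - 3.98*m^5 - 2.75*m^4 + 0.9*m^3 + 0.31*m^2 - 1.45*m + 0.81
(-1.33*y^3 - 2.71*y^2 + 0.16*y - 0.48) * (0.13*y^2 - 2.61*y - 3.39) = -0.1729*y^5 + 3.119*y^4 + 11.6026*y^3 + 8.7069*y^2 + 0.7104*y + 1.6272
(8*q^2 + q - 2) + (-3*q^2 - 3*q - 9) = 5*q^2 - 2*q - 11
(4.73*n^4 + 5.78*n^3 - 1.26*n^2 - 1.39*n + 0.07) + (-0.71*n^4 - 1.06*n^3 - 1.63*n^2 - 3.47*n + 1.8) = 4.02*n^4 + 4.72*n^3 - 2.89*n^2 - 4.86*n + 1.87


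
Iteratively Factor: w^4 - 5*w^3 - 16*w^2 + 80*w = (w - 5)*(w^3 - 16*w) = (w - 5)*(w + 4)*(w^2 - 4*w) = (w - 5)*(w - 4)*(w + 4)*(w)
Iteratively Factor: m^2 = (m)*(m)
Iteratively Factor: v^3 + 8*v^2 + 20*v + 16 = (v + 2)*(v^2 + 6*v + 8) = (v + 2)*(v + 4)*(v + 2)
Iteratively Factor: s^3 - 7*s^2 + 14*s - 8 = (s - 2)*(s^2 - 5*s + 4) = (s - 4)*(s - 2)*(s - 1)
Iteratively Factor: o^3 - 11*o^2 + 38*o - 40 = (o - 2)*(o^2 - 9*o + 20) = (o - 5)*(o - 2)*(o - 4)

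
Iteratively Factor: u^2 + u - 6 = (u + 3)*(u - 2)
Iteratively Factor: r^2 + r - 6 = (r - 2)*(r + 3)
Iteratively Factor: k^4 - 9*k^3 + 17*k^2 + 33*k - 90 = (k - 3)*(k^3 - 6*k^2 - k + 30) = (k - 3)^2*(k^2 - 3*k - 10) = (k - 5)*(k - 3)^2*(k + 2)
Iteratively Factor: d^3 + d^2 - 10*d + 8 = (d - 2)*(d^2 + 3*d - 4) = (d - 2)*(d + 4)*(d - 1)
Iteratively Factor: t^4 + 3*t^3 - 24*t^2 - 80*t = (t)*(t^3 + 3*t^2 - 24*t - 80) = t*(t + 4)*(t^2 - t - 20) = t*(t + 4)^2*(t - 5)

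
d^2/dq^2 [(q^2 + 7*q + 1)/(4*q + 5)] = -198/(64*q^3 + 240*q^2 + 300*q + 125)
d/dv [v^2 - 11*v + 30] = 2*v - 11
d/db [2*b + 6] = 2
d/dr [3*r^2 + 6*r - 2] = 6*r + 6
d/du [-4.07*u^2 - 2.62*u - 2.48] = -8.14*u - 2.62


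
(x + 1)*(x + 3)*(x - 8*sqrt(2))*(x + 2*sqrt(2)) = x^4 - 6*sqrt(2)*x^3 + 4*x^3 - 24*sqrt(2)*x^2 - 29*x^2 - 128*x - 18*sqrt(2)*x - 96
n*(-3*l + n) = -3*l*n + n^2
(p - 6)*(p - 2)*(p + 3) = p^3 - 5*p^2 - 12*p + 36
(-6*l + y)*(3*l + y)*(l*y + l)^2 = -18*l^4*y^2 - 36*l^4*y - 18*l^4 - 3*l^3*y^3 - 6*l^3*y^2 - 3*l^3*y + l^2*y^4 + 2*l^2*y^3 + l^2*y^2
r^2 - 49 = (r - 7)*(r + 7)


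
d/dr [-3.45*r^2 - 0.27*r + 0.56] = -6.9*r - 0.27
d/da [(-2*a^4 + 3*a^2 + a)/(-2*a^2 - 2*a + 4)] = (2*a^5 + 3*a^4 - 8*a^3 - a^2 + 6*a + 1)/(a^4 + 2*a^3 - 3*a^2 - 4*a + 4)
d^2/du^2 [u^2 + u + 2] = 2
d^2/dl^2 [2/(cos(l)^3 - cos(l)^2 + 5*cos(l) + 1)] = 2*((23*cos(l) - 8*cos(2*l) + 9*cos(3*l))*(cos(l)^3 - cos(l)^2 + 5*cos(l) + 1)/4 + 2*(3*cos(l)^2 - 2*cos(l) + 5)^2*sin(l)^2)/(cos(l)^3 - cos(l)^2 + 5*cos(l) + 1)^3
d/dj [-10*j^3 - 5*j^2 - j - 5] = -30*j^2 - 10*j - 1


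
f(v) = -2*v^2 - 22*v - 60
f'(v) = -4*v - 22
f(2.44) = -125.59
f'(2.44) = -31.76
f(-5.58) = 0.49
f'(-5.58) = 0.32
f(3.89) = -175.84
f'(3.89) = -37.56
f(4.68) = -206.76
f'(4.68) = -40.72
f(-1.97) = -24.42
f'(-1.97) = -14.12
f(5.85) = -257.14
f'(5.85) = -45.40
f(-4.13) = -3.25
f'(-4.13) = -5.48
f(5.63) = -247.25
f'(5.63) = -44.52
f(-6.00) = 0.00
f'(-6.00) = 2.00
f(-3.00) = -12.00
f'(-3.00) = -10.00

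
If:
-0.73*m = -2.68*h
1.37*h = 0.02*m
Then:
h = 0.00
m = 0.00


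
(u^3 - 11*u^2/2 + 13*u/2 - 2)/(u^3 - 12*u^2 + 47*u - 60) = (2*u^2 - 3*u + 1)/(2*(u^2 - 8*u + 15))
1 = 1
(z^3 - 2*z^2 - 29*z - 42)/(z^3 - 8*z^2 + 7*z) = (z^2 + 5*z + 6)/(z*(z - 1))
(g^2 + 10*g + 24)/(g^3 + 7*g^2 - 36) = (g + 4)/(g^2 + g - 6)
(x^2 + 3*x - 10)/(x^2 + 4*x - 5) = (x - 2)/(x - 1)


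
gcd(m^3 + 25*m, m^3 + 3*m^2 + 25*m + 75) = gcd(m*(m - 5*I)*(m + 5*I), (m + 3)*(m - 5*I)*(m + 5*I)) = m^2 + 25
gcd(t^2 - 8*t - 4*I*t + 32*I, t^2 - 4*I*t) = t - 4*I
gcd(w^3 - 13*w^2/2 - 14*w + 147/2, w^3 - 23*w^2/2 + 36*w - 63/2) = w^2 - 10*w + 21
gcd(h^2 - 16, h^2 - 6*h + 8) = h - 4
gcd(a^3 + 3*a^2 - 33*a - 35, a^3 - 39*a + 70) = a^2 + 2*a - 35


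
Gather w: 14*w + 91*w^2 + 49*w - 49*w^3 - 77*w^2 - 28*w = -49*w^3 + 14*w^2 + 35*w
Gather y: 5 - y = 5 - y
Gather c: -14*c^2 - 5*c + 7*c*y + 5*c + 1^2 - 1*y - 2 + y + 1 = -14*c^2 + 7*c*y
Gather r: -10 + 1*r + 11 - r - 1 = 0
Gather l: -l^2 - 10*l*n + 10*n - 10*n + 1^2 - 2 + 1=-l^2 - 10*l*n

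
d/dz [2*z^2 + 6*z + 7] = 4*z + 6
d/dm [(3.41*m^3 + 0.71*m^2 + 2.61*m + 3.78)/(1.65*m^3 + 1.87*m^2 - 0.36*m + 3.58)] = (3.5527136788005e-15*m^5 + 5.2052*m^4 - 11.0682*m^3 + 12.7761*m^2 - 9.0536*m + 10.7046)/(2.7225*m^6 + 6.171*m^5 + 2.3089*m^4 + 10.4676*m^3 + 13.5188*m^2 - 2.5776*m + 12.8164)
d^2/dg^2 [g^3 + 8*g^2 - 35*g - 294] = 6*g + 16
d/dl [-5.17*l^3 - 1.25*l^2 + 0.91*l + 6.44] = -15.51*l^2 - 2.5*l + 0.91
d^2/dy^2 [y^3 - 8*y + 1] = 6*y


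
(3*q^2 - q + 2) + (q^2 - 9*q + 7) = 4*q^2 - 10*q + 9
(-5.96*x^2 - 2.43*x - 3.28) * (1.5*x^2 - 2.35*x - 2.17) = -8.94*x^4 + 10.361*x^3 + 13.7237*x^2 + 12.9811*x + 7.1176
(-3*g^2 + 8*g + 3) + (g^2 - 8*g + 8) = 11 - 2*g^2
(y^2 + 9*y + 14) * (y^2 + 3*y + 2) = y^4 + 12*y^3 + 43*y^2 + 60*y + 28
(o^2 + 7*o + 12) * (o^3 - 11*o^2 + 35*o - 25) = o^5 - 4*o^4 - 30*o^3 + 88*o^2 + 245*o - 300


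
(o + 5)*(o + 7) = o^2 + 12*o + 35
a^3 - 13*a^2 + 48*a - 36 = (a - 6)^2*(a - 1)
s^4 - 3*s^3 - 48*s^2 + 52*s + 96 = (s - 8)*(s - 2)*(s + 1)*(s + 6)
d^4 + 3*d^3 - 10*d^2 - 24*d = d*(d - 3)*(d + 2)*(d + 4)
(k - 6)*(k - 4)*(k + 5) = k^3 - 5*k^2 - 26*k + 120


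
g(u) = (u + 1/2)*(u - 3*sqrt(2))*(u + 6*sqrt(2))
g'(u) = (u + 1/2)*(u - 3*sqrt(2)) + (u + 1/2)*(u + 6*sqrt(2)) + (u - 3*sqrt(2))*(u + 6*sqrt(2)) = 3*u^2 + u + 6*sqrt(2)*u - 36 + 3*sqrt(2)/2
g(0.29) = -27.40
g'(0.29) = -30.88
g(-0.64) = 5.36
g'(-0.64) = -38.72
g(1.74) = -57.32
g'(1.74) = -8.29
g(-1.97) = 59.50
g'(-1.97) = -40.92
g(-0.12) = -13.87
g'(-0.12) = -34.97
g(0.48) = -33.06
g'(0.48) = -28.63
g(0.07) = -20.35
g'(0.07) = -33.20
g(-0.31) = -7.07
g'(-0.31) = -36.53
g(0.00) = -18.00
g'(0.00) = -33.88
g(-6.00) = 140.01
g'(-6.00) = 17.21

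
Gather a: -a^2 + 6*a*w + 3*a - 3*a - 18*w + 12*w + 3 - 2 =-a^2 + 6*a*w - 6*w + 1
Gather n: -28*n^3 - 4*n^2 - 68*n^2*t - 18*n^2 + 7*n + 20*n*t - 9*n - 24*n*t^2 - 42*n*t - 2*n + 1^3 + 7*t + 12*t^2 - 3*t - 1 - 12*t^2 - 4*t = -28*n^3 + n^2*(-68*t - 22) + n*(-24*t^2 - 22*t - 4)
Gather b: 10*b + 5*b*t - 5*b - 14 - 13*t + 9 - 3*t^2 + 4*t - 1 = b*(5*t + 5) - 3*t^2 - 9*t - 6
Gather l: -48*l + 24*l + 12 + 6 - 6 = 12 - 24*l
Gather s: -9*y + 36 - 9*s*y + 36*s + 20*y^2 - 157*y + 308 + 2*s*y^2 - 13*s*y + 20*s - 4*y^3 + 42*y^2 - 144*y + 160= s*(2*y^2 - 22*y + 56) - 4*y^3 + 62*y^2 - 310*y + 504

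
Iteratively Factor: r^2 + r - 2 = (r + 2)*(r - 1)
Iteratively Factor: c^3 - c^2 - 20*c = (c - 5)*(c^2 + 4*c) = c*(c - 5)*(c + 4)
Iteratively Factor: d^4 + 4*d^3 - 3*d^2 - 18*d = (d)*(d^3 + 4*d^2 - 3*d - 18) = d*(d + 3)*(d^2 + d - 6) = d*(d + 3)^2*(d - 2)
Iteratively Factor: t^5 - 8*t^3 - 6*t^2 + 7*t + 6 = (t - 1)*(t^4 + t^3 - 7*t^2 - 13*t - 6) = (t - 1)*(t + 1)*(t^3 - 7*t - 6) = (t - 3)*(t - 1)*(t + 1)*(t^2 + 3*t + 2) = (t - 3)*(t - 1)*(t + 1)^2*(t + 2)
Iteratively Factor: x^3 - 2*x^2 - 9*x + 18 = (x + 3)*(x^2 - 5*x + 6) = (x - 2)*(x + 3)*(x - 3)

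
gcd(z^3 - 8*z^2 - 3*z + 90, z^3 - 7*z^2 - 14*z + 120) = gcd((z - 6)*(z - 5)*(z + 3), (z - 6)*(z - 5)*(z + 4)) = z^2 - 11*z + 30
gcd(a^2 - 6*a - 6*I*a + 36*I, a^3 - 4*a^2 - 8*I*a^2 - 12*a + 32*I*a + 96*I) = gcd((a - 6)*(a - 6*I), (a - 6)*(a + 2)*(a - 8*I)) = a - 6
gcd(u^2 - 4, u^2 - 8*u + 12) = u - 2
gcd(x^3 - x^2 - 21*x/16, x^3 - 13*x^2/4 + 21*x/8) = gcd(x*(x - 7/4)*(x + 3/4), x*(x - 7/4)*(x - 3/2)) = x^2 - 7*x/4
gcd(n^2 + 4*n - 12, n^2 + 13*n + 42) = n + 6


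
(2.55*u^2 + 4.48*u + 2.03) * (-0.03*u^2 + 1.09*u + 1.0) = -0.0765*u^4 + 2.6451*u^3 + 7.3723*u^2 + 6.6927*u + 2.03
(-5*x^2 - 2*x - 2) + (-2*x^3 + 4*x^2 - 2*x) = -2*x^3 - x^2 - 4*x - 2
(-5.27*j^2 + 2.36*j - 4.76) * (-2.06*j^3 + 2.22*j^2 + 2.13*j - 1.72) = 10.8562*j^5 - 16.561*j^4 + 3.8197*j^3 + 3.524*j^2 - 14.198*j + 8.1872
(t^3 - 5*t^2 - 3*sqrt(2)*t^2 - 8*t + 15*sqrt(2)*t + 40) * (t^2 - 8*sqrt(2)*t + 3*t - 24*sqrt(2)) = t^5 - 11*sqrt(2)*t^4 - 2*t^4 + 25*t^3 + 22*sqrt(2)*t^3 - 80*t^2 + 229*sqrt(2)*t^2 - 600*t - 128*sqrt(2)*t - 960*sqrt(2)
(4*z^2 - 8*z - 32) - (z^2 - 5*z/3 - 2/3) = 3*z^2 - 19*z/3 - 94/3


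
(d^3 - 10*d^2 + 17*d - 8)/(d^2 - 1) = (d^2 - 9*d + 8)/(d + 1)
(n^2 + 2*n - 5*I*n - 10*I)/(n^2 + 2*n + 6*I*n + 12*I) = (n - 5*I)/(n + 6*I)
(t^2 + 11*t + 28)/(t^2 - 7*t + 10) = (t^2 + 11*t + 28)/(t^2 - 7*t + 10)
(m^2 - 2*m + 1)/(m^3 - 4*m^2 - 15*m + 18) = (m - 1)/(m^2 - 3*m - 18)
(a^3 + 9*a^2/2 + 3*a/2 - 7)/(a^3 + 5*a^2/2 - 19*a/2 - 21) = (a - 1)/(a - 3)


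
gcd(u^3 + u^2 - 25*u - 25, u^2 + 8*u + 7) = u + 1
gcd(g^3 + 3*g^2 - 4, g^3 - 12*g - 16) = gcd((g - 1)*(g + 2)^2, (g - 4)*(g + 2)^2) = g^2 + 4*g + 4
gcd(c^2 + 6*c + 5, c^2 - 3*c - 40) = c + 5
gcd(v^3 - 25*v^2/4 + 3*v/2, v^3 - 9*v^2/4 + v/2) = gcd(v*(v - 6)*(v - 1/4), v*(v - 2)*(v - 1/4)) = v^2 - v/4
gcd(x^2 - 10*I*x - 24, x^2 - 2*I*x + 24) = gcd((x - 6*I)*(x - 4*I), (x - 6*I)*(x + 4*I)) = x - 6*I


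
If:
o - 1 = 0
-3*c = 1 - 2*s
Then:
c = 2*s/3 - 1/3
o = 1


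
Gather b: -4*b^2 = -4*b^2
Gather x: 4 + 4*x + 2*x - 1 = 6*x + 3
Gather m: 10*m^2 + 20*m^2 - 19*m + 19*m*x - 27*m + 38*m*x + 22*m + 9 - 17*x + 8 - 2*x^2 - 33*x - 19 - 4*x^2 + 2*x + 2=30*m^2 + m*(57*x - 24) - 6*x^2 - 48*x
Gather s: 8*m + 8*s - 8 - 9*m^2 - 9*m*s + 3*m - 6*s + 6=-9*m^2 + 11*m + s*(2 - 9*m) - 2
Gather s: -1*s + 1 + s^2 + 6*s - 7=s^2 + 5*s - 6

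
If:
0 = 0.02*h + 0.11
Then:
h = -5.50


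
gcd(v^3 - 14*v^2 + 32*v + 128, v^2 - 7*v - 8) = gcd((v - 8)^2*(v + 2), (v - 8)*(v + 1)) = v - 8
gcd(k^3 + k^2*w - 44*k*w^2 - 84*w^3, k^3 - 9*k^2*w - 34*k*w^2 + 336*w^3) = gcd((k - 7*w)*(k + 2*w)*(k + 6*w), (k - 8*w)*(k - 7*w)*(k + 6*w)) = -k^2 + k*w + 42*w^2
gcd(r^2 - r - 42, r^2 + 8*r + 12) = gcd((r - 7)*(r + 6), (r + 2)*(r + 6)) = r + 6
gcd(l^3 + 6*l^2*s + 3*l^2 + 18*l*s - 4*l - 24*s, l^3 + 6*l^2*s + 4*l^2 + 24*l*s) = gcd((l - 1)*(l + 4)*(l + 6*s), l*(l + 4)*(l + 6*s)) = l^2 + 6*l*s + 4*l + 24*s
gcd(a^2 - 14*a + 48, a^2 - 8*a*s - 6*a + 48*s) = a - 6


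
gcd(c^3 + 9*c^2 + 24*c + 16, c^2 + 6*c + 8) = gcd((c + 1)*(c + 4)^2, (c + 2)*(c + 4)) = c + 4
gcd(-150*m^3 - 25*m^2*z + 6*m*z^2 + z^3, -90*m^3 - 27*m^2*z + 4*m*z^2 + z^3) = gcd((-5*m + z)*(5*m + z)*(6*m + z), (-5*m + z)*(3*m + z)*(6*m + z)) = -30*m^2 + m*z + z^2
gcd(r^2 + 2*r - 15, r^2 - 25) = r + 5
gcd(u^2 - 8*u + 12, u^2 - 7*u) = 1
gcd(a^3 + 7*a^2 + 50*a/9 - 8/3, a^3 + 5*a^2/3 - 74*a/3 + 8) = a^2 + 17*a/3 - 2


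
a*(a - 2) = a^2 - 2*a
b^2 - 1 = (b - 1)*(b + 1)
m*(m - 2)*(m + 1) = m^3 - m^2 - 2*m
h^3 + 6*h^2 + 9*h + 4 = (h + 1)^2*(h + 4)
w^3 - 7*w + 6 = (w - 2)*(w - 1)*(w + 3)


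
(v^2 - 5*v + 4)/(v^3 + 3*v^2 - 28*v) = (v - 1)/(v*(v + 7))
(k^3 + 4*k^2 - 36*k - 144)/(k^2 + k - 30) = (k^2 - 2*k - 24)/(k - 5)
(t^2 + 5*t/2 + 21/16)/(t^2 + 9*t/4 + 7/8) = (4*t + 3)/(2*(2*t + 1))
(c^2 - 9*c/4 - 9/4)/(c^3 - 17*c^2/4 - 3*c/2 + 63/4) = (4*c + 3)/(4*c^2 - 5*c - 21)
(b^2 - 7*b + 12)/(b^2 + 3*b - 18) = (b - 4)/(b + 6)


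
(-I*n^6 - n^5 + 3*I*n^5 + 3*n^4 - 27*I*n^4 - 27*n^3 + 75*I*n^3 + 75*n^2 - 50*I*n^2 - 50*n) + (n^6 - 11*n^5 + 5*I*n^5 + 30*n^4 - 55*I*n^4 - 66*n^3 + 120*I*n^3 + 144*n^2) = n^6 - I*n^6 - 12*n^5 + 8*I*n^5 + 33*n^4 - 82*I*n^4 - 93*n^3 + 195*I*n^3 + 219*n^2 - 50*I*n^2 - 50*n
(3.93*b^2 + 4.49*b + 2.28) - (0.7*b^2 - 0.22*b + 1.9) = 3.23*b^2 + 4.71*b + 0.38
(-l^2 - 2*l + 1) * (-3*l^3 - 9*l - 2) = 3*l^5 + 6*l^4 + 6*l^3 + 20*l^2 - 5*l - 2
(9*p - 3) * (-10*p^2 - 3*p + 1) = -90*p^3 + 3*p^2 + 18*p - 3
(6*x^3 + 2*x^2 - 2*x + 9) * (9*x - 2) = 54*x^4 + 6*x^3 - 22*x^2 + 85*x - 18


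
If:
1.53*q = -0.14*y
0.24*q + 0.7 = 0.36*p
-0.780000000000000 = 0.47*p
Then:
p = -1.66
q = -5.41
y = 59.08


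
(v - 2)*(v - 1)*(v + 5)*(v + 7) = v^4 + 9*v^3 + v^2 - 81*v + 70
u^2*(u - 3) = u^3 - 3*u^2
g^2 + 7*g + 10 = (g + 2)*(g + 5)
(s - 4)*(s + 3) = s^2 - s - 12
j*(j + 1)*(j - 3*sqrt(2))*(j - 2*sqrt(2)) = j^4 - 5*sqrt(2)*j^3 + j^3 - 5*sqrt(2)*j^2 + 12*j^2 + 12*j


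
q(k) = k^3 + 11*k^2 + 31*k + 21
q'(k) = 3*k^2 + 22*k + 31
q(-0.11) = 17.72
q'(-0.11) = 28.62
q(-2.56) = -3.05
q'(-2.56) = -5.66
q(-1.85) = -5.03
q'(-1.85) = 0.57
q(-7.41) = -11.59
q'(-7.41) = 32.70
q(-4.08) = 9.71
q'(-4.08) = -8.82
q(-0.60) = 6.14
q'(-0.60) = 18.88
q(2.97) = 236.30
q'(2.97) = 122.80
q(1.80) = 118.27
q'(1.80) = 80.32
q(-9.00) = -96.00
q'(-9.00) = 76.00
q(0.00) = 21.00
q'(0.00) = 31.00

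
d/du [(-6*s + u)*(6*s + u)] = 2*u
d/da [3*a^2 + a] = 6*a + 1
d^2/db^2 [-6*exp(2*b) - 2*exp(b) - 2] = (-24*exp(b) - 2)*exp(b)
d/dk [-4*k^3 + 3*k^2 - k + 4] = -12*k^2 + 6*k - 1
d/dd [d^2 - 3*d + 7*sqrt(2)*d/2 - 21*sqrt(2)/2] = 2*d - 3 + 7*sqrt(2)/2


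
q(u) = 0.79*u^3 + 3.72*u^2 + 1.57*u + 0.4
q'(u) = 2.37*u^2 + 7.44*u + 1.57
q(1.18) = 8.73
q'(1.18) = 13.65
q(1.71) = 17.91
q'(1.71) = 21.22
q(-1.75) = 4.81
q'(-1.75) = -4.19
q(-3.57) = 6.26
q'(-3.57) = 5.21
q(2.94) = 57.25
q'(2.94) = 43.93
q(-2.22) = 6.60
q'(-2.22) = -3.27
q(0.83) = 4.72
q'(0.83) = 9.38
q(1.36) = 11.40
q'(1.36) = 16.07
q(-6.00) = -45.74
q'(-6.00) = 42.25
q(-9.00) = -288.32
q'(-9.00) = 126.58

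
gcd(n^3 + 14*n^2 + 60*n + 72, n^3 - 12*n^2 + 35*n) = 1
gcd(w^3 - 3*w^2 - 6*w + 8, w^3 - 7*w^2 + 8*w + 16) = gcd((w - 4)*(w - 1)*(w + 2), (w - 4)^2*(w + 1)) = w - 4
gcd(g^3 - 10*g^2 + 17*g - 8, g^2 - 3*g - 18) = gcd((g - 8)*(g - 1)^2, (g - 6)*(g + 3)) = 1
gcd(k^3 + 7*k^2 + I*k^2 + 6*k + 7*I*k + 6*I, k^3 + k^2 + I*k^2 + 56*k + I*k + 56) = k + 1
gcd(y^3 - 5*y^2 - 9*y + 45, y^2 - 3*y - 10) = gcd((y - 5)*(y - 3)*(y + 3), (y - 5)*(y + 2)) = y - 5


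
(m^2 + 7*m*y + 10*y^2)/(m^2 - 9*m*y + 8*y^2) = (m^2 + 7*m*y + 10*y^2)/(m^2 - 9*m*y + 8*y^2)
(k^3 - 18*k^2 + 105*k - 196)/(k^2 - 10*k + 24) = (k^2 - 14*k + 49)/(k - 6)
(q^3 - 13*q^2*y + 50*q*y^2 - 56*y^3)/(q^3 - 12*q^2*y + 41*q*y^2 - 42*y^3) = (-q + 4*y)/(-q + 3*y)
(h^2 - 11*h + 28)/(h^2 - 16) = (h - 7)/(h + 4)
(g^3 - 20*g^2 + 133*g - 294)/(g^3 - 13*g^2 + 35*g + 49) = (g - 6)/(g + 1)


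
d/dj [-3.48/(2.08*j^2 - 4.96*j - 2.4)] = (14.4768*j - 17.2608)/(-2.08*j^2 + 4.96*j + 2.4)^2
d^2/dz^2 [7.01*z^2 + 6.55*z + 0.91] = 14.0200000000000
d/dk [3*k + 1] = 3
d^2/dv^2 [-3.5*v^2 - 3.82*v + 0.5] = -7.00000000000000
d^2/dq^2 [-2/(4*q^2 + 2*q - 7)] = 16*(4*q^2 + 2*q - (4*q + 1)^2 - 7)/(4*q^2 + 2*q - 7)^3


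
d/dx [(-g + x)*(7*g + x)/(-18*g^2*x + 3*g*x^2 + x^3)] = (2*x*(3*g + x)*(-18*g^2 + 3*g*x + x^2) + 3*(g - x)*(7*g + x)*(-6*g^2 + 2*g*x + x^2))/(x^2*(-18*g^2 + 3*g*x + x^2)^2)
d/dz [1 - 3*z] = -3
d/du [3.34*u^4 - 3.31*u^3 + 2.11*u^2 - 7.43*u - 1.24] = 13.36*u^3 - 9.93*u^2 + 4.22*u - 7.43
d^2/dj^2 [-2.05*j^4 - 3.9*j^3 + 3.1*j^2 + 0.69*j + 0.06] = -24.6*j^2 - 23.4*j + 6.2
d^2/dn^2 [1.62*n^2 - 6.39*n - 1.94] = 3.24000000000000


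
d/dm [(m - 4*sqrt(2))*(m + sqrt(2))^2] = 3*m^2 - 4*sqrt(2)*m - 14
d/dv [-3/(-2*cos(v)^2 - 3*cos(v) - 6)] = 3*(4*cos(v) + 3)*sin(v)/(3*cos(v) + cos(2*v) + 7)^2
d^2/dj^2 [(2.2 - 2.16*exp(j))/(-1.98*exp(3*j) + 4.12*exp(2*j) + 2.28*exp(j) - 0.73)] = (33.872256*exp(6*j) - 130.485168*exp(5*j) + 273.08304*exp(4*j) - 190.388368*exp(3*j) + 5.59965600000001*exp(2*j) - 34.308256*exp(j) - 2.510616)*exp(j)/(7.762392*exp(9*j) - 48.456144*exp(8*j) + 74.0124*exp(7*j) + 50.247116*exp(6*j) - 120.956688*exp(5*j) - 46.85136*exp(4*j) + 32.457042*exp(3*j) + 4.797852*exp(2*j) - 3.645036*exp(j) + 0.389017)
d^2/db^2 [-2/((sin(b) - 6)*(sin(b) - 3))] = 2*(4*sin(b)^4 - 27*sin(b)^3 + 3*sin(b)^2 + 216*sin(b) - 126)/((sin(b) - 6)^3*(sin(b) - 3)^3)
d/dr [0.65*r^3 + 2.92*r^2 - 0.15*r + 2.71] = 1.95*r^2 + 5.84*r - 0.15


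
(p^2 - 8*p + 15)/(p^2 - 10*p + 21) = (p - 5)/(p - 7)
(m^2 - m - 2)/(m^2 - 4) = (m + 1)/(m + 2)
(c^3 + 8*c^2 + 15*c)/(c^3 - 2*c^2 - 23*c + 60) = c*(c + 3)/(c^2 - 7*c + 12)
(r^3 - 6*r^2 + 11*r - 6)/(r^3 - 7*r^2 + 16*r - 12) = (r - 1)/(r - 2)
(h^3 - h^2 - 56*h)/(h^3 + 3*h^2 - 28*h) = (h - 8)/(h - 4)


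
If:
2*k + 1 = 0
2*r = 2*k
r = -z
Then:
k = -1/2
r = -1/2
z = 1/2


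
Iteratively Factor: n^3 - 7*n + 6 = (n - 2)*(n^2 + 2*n - 3) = (n - 2)*(n - 1)*(n + 3)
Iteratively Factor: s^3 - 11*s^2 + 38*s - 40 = (s - 2)*(s^2 - 9*s + 20) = (s - 4)*(s - 2)*(s - 5)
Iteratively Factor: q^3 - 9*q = (q + 3)*(q^2 - 3*q) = (q - 3)*(q + 3)*(q)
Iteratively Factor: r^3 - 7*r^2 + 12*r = (r)*(r^2 - 7*r + 12) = r*(r - 4)*(r - 3)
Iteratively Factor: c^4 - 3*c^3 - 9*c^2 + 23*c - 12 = (c - 1)*(c^3 - 2*c^2 - 11*c + 12) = (c - 1)*(c + 3)*(c^2 - 5*c + 4) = (c - 1)^2*(c + 3)*(c - 4)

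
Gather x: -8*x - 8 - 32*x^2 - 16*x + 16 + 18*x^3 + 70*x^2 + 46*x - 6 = 18*x^3 + 38*x^2 + 22*x + 2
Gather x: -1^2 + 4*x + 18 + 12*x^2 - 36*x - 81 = 12*x^2 - 32*x - 64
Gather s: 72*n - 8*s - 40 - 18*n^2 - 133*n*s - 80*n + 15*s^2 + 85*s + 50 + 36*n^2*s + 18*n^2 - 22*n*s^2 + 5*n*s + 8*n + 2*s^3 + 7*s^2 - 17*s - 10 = 2*s^3 + s^2*(22 - 22*n) + s*(36*n^2 - 128*n + 60)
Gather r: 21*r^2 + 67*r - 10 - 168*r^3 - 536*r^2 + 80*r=-168*r^3 - 515*r^2 + 147*r - 10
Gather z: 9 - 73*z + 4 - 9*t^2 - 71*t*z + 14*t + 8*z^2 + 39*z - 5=-9*t^2 + 14*t + 8*z^2 + z*(-71*t - 34) + 8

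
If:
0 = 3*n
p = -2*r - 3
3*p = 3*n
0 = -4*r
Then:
No Solution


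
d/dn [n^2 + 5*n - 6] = 2*n + 5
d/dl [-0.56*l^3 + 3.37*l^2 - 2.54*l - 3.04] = -1.68*l^2 + 6.74*l - 2.54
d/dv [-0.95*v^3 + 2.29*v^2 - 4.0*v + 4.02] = -2.85*v^2 + 4.58*v - 4.0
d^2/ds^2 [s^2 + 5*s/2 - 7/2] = 2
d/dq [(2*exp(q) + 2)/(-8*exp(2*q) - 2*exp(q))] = (4*exp(2*q) + 8*exp(q) + 1)*exp(-q)/(16*exp(2*q) + 8*exp(q) + 1)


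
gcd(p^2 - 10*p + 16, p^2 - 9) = 1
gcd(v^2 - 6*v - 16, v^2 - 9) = 1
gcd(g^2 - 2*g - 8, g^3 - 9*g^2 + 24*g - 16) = g - 4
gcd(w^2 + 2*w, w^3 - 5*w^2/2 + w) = w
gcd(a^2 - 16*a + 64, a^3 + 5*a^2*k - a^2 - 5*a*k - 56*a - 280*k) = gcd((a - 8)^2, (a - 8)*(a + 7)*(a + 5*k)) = a - 8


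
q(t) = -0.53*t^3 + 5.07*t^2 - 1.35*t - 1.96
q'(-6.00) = -119.43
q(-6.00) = 303.14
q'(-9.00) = -221.40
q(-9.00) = 807.23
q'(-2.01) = -28.16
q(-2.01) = 25.54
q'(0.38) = 2.27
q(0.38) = -1.77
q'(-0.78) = -10.23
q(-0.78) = 2.43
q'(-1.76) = -24.12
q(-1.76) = 19.01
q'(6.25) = -0.08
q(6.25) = 58.25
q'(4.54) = 11.91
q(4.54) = 46.82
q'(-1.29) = -17.08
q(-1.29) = 9.36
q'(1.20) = 8.53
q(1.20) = 2.80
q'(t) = -1.59*t^2 + 10.14*t - 1.35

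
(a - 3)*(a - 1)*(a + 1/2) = a^3 - 7*a^2/2 + a + 3/2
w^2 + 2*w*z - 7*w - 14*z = (w - 7)*(w + 2*z)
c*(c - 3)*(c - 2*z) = c^3 - 2*c^2*z - 3*c^2 + 6*c*z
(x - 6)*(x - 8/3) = x^2 - 26*x/3 + 16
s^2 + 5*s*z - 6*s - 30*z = (s - 6)*(s + 5*z)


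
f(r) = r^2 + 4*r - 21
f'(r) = 2*r + 4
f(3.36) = 3.73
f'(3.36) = 10.72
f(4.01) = 11.12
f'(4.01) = 12.02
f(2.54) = -4.39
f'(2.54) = 9.08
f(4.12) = 12.45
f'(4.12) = 12.24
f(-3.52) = -22.69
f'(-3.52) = -3.04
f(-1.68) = -24.90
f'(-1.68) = 0.64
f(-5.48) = -12.89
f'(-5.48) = -6.96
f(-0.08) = -21.31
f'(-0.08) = 3.84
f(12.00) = 171.00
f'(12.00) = 28.00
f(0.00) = -21.00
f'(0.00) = 4.00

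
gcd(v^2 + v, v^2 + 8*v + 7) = v + 1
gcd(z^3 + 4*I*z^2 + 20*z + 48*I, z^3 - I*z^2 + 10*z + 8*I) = z^2 - 2*I*z + 8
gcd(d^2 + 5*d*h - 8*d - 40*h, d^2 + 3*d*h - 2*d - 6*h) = 1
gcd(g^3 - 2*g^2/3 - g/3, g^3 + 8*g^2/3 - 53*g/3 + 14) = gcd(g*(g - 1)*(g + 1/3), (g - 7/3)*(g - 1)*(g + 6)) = g - 1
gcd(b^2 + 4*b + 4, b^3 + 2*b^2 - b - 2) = b + 2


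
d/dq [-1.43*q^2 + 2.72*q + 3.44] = 2.72 - 2.86*q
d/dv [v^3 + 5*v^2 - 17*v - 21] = 3*v^2 + 10*v - 17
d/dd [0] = 0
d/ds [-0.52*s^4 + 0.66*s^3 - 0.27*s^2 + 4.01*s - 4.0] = -2.08*s^3 + 1.98*s^2 - 0.54*s + 4.01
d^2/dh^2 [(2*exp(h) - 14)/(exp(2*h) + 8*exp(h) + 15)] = 2*(exp(4*h) - 36*exp(3*h) - 258*exp(2*h) - 148*exp(h) + 1065)*exp(h)/(exp(6*h) + 24*exp(5*h) + 237*exp(4*h) + 1232*exp(3*h) + 3555*exp(2*h) + 5400*exp(h) + 3375)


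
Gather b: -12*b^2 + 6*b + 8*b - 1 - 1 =-12*b^2 + 14*b - 2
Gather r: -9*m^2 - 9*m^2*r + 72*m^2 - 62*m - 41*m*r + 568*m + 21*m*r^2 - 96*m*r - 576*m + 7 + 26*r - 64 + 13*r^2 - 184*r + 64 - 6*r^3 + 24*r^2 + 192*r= 63*m^2 - 70*m - 6*r^3 + r^2*(21*m + 37) + r*(-9*m^2 - 137*m + 34) + 7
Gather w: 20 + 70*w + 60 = 70*w + 80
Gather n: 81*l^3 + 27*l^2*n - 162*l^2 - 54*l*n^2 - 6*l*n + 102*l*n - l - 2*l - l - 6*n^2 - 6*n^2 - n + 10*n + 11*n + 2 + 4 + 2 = 81*l^3 - 162*l^2 - 4*l + n^2*(-54*l - 12) + n*(27*l^2 + 96*l + 20) + 8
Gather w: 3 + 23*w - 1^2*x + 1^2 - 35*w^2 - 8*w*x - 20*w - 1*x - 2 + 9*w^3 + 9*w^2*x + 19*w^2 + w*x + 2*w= 9*w^3 + w^2*(9*x - 16) + w*(5 - 7*x) - 2*x + 2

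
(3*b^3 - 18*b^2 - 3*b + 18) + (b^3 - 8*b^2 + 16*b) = 4*b^3 - 26*b^2 + 13*b + 18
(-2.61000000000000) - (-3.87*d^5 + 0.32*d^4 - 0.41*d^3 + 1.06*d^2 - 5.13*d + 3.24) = 3.87*d^5 - 0.32*d^4 + 0.41*d^3 - 1.06*d^2 + 5.13*d - 5.85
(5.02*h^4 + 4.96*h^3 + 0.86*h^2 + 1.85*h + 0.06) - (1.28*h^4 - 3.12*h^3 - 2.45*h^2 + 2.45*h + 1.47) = 3.74*h^4 + 8.08*h^3 + 3.31*h^2 - 0.6*h - 1.41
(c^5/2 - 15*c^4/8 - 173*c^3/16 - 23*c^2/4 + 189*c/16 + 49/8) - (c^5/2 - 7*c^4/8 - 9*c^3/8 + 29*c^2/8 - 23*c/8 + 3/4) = -c^4 - 155*c^3/16 - 75*c^2/8 + 235*c/16 + 43/8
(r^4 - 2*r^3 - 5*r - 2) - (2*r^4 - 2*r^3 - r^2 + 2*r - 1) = -r^4 + r^2 - 7*r - 1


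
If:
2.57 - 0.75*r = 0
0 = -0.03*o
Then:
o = 0.00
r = 3.43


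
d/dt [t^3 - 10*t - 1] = 3*t^2 - 10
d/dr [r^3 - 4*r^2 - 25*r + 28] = 3*r^2 - 8*r - 25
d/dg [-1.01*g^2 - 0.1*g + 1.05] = -2.02*g - 0.1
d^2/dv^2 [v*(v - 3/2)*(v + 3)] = 6*v + 3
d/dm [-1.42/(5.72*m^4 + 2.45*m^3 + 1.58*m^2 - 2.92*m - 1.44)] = (32.4896*m^3 + 10.437*m^2 + 4.4872*m - 4.1464)/(5.72*m^4 + 2.45*m^3 + 1.58*m^2 - 2.92*m - 1.44)^2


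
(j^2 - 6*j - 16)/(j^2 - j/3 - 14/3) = 3*(j - 8)/(3*j - 7)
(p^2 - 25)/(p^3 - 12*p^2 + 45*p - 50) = (p + 5)/(p^2 - 7*p + 10)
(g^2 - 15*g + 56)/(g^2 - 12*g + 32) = (g - 7)/(g - 4)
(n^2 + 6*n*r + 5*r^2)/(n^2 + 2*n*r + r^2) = (n + 5*r)/(n + r)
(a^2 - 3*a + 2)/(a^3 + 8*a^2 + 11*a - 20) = (a - 2)/(a^2 + 9*a + 20)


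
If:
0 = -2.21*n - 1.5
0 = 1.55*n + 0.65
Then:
No Solution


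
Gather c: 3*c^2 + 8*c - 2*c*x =3*c^2 + c*(8 - 2*x)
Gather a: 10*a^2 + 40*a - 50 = 10*a^2 + 40*a - 50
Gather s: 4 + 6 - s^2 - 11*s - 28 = -s^2 - 11*s - 18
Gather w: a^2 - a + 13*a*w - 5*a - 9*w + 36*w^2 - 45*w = a^2 - 6*a + 36*w^2 + w*(13*a - 54)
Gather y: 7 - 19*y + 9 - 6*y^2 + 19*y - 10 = 6 - 6*y^2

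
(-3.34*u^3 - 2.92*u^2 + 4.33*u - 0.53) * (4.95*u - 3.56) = -16.533*u^4 - 2.5636*u^3 + 31.8287*u^2 - 18.0383*u + 1.8868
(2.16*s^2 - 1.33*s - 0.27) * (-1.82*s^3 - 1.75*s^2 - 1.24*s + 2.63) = -3.9312*s^5 - 1.3594*s^4 + 0.1405*s^3 + 7.8025*s^2 - 3.1631*s - 0.7101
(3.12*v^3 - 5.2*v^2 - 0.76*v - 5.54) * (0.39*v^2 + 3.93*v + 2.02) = 1.2168*v^5 + 10.2336*v^4 - 14.43*v^3 - 15.6514*v^2 - 23.3074*v - 11.1908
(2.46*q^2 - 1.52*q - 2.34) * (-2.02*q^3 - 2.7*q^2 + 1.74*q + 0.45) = -4.9692*q^5 - 3.5716*q^4 + 13.1112*q^3 + 4.7802*q^2 - 4.7556*q - 1.053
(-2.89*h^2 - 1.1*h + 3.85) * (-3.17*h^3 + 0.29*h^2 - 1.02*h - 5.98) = 9.1613*h^5 + 2.6489*h^4 - 9.5757*h^3 + 19.5207*h^2 + 2.651*h - 23.023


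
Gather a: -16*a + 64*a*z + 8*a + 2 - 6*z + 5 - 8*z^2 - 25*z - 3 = a*(64*z - 8) - 8*z^2 - 31*z + 4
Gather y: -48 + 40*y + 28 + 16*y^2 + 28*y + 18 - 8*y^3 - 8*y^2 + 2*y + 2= -8*y^3 + 8*y^2 + 70*y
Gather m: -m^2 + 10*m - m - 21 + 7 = -m^2 + 9*m - 14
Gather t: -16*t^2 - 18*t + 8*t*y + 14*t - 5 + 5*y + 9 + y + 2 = -16*t^2 + t*(8*y - 4) + 6*y + 6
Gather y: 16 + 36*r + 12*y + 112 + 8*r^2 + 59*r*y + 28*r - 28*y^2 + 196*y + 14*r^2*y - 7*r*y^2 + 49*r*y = 8*r^2 + 64*r + y^2*(-7*r - 28) + y*(14*r^2 + 108*r + 208) + 128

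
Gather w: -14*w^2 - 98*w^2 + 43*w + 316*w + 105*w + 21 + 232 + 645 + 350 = -112*w^2 + 464*w + 1248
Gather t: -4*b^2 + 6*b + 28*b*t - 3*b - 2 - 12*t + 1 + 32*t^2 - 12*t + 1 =-4*b^2 + 3*b + 32*t^2 + t*(28*b - 24)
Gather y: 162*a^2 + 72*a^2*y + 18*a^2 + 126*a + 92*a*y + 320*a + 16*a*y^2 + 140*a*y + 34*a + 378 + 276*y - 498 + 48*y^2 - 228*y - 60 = 180*a^2 + 480*a + y^2*(16*a + 48) + y*(72*a^2 + 232*a + 48) - 180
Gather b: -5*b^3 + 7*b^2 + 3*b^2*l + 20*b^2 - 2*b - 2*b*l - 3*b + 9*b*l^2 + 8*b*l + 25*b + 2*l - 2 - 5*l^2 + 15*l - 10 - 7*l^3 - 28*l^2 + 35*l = -5*b^3 + b^2*(3*l + 27) + b*(9*l^2 + 6*l + 20) - 7*l^3 - 33*l^2 + 52*l - 12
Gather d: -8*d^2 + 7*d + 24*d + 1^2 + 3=-8*d^2 + 31*d + 4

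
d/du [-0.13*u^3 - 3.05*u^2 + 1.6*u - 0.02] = -0.39*u^2 - 6.1*u + 1.6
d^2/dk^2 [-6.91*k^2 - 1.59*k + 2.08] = -13.8200000000000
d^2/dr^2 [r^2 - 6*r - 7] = 2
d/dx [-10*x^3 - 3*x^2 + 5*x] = -30*x^2 - 6*x + 5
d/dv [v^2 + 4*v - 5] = 2*v + 4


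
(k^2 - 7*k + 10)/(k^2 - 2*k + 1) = (k^2 - 7*k + 10)/(k^2 - 2*k + 1)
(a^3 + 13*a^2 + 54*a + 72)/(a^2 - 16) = (a^2 + 9*a + 18)/(a - 4)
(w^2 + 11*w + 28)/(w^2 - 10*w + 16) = (w^2 + 11*w + 28)/(w^2 - 10*w + 16)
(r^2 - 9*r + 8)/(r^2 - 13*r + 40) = (r - 1)/(r - 5)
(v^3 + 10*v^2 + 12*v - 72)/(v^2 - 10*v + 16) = (v^2 + 12*v + 36)/(v - 8)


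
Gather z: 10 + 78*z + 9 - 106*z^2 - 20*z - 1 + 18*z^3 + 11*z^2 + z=18*z^3 - 95*z^2 + 59*z + 18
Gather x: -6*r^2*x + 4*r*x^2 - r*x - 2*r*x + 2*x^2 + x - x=x^2*(4*r + 2) + x*(-6*r^2 - 3*r)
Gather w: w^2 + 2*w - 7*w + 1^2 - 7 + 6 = w^2 - 5*w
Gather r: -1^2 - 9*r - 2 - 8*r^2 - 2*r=-8*r^2 - 11*r - 3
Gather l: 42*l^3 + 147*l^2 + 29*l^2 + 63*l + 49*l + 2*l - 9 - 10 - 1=42*l^3 + 176*l^2 + 114*l - 20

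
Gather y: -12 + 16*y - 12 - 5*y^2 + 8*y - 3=-5*y^2 + 24*y - 27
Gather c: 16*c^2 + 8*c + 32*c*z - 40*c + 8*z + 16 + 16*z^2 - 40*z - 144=16*c^2 + c*(32*z - 32) + 16*z^2 - 32*z - 128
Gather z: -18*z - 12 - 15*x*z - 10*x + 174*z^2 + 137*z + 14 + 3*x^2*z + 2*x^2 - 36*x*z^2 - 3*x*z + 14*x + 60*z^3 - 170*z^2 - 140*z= 2*x^2 + 4*x + 60*z^3 + z^2*(4 - 36*x) + z*(3*x^2 - 18*x - 21) + 2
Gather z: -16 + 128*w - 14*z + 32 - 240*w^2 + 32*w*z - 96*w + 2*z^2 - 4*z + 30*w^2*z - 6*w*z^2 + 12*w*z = -240*w^2 + 32*w + z^2*(2 - 6*w) + z*(30*w^2 + 44*w - 18) + 16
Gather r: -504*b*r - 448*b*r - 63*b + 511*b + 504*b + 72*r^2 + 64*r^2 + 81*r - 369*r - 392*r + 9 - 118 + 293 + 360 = 952*b + 136*r^2 + r*(-952*b - 680) + 544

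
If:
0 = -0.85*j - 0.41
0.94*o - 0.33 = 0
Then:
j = -0.48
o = 0.35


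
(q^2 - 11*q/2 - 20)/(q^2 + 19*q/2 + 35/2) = (q - 8)/(q + 7)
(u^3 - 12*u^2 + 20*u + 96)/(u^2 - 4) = (u^2 - 14*u + 48)/(u - 2)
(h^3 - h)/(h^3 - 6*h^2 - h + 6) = h/(h - 6)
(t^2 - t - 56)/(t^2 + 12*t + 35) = (t - 8)/(t + 5)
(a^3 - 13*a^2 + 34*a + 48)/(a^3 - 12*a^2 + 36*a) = (a^2 - 7*a - 8)/(a*(a - 6))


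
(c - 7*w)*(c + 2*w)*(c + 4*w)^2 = c^4 + 3*c^3*w - 38*c^2*w^2 - 192*c*w^3 - 224*w^4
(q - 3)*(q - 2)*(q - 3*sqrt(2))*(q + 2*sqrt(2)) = q^4 - 5*q^3 - sqrt(2)*q^3 - 6*q^2 + 5*sqrt(2)*q^2 - 6*sqrt(2)*q + 60*q - 72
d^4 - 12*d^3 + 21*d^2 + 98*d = d*(d - 7)^2*(d + 2)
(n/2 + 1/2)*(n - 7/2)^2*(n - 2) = n^4/2 - 4*n^3 + 69*n^2/8 + 7*n/8 - 49/4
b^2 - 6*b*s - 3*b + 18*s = (b - 3)*(b - 6*s)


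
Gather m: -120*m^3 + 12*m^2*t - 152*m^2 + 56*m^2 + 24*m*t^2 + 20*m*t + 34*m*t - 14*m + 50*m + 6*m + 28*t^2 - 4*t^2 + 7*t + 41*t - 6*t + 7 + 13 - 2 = -120*m^3 + m^2*(12*t - 96) + m*(24*t^2 + 54*t + 42) + 24*t^2 + 42*t + 18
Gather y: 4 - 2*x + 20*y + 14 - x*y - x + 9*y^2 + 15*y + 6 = -3*x + 9*y^2 + y*(35 - x) + 24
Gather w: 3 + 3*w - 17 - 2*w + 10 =w - 4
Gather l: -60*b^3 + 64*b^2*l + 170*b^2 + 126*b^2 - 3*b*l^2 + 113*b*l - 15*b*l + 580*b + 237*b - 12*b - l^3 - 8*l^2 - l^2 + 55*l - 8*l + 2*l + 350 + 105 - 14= -60*b^3 + 296*b^2 + 805*b - l^3 + l^2*(-3*b - 9) + l*(64*b^2 + 98*b + 49) + 441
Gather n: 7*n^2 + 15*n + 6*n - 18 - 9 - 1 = 7*n^2 + 21*n - 28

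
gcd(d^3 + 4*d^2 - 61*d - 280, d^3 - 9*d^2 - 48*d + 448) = d^2 - d - 56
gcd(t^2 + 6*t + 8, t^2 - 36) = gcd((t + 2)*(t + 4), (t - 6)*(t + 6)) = 1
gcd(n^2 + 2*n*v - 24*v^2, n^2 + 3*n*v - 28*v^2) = -n + 4*v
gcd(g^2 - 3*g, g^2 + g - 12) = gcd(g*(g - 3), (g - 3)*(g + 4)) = g - 3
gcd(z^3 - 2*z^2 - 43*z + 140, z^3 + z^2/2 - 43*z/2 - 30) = z - 5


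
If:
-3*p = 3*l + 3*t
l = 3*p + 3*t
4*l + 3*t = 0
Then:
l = 0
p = 0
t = 0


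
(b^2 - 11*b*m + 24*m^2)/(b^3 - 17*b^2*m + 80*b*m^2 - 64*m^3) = (b - 3*m)/(b^2 - 9*b*m + 8*m^2)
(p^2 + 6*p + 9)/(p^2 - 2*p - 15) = (p + 3)/(p - 5)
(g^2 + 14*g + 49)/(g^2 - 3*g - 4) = (g^2 + 14*g + 49)/(g^2 - 3*g - 4)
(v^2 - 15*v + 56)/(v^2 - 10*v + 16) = (v - 7)/(v - 2)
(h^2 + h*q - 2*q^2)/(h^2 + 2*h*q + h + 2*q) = (h - q)/(h + 1)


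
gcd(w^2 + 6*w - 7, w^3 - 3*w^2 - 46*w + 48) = w - 1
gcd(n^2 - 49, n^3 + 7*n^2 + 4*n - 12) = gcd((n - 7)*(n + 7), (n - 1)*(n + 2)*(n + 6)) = 1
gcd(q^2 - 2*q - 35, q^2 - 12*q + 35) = q - 7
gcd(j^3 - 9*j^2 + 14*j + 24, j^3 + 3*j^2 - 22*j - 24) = j^2 - 3*j - 4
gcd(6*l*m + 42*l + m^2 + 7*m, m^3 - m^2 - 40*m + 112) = m + 7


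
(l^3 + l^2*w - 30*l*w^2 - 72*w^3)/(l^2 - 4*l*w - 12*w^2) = (l^2 + 7*l*w + 12*w^2)/(l + 2*w)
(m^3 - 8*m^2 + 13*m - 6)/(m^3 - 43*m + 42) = (m - 1)/(m + 7)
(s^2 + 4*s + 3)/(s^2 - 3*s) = (s^2 + 4*s + 3)/(s*(s - 3))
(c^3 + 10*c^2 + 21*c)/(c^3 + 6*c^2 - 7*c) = (c + 3)/(c - 1)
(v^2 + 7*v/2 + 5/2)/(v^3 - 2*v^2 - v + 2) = (v + 5/2)/(v^2 - 3*v + 2)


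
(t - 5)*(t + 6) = t^2 + t - 30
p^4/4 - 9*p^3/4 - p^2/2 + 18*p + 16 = (p/2 + 1/2)*(p/2 + 1)*(p - 8)*(p - 4)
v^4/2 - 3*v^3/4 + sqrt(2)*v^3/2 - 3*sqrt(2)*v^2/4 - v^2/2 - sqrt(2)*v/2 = v*(v/2 + sqrt(2)/2)*(v - 2)*(v + 1/2)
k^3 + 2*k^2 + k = k*(k + 1)^2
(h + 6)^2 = h^2 + 12*h + 36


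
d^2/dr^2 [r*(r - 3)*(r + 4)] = 6*r + 2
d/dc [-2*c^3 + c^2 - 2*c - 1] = -6*c^2 + 2*c - 2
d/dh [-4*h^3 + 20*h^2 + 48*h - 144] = -12*h^2 + 40*h + 48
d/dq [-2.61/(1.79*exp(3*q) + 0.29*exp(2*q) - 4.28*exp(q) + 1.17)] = (14.0157*exp(2*q) + 1.5138*exp(q) - 11.1708)*exp(q)/(1.79*exp(3*q) + 0.29*exp(2*q) - 4.28*exp(q) + 1.17)^2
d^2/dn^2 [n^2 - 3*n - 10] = 2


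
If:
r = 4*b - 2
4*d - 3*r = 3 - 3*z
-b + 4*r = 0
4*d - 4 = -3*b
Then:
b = 8/15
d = 3/5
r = 2/15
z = 1/3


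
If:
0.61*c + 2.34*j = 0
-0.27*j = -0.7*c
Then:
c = 0.00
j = 0.00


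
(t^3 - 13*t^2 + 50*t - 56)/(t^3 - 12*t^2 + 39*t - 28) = (t - 2)/(t - 1)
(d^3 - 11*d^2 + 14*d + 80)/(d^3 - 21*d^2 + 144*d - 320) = (d + 2)/(d - 8)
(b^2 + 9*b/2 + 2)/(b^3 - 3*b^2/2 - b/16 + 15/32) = 16*(b + 4)/(16*b^2 - 32*b + 15)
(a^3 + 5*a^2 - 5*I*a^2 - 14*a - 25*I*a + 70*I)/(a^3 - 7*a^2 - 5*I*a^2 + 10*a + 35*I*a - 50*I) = (a + 7)/(a - 5)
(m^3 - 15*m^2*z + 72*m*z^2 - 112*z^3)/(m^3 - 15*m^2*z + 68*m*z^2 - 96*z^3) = (m^2 - 11*m*z + 28*z^2)/(m^2 - 11*m*z + 24*z^2)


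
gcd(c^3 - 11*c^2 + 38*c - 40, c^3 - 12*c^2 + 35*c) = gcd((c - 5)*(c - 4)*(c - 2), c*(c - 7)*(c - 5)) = c - 5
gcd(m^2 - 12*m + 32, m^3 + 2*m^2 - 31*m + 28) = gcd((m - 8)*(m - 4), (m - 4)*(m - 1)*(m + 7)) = m - 4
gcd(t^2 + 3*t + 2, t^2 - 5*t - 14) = t + 2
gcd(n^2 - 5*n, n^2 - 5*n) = n^2 - 5*n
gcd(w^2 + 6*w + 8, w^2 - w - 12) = 1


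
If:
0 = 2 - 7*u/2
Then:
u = 4/7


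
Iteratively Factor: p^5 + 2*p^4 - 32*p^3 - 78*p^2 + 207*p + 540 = (p + 4)*(p^4 - 2*p^3 - 24*p^2 + 18*p + 135) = (p + 3)*(p + 4)*(p^3 - 5*p^2 - 9*p + 45) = (p - 5)*(p + 3)*(p + 4)*(p^2 - 9) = (p - 5)*(p - 3)*(p + 3)*(p + 4)*(p + 3)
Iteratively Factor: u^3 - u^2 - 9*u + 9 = (u - 3)*(u^2 + 2*u - 3) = (u - 3)*(u + 3)*(u - 1)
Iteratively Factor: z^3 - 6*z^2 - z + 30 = (z - 3)*(z^2 - 3*z - 10) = (z - 5)*(z - 3)*(z + 2)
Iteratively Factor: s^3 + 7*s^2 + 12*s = (s + 4)*(s^2 + 3*s) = (s + 3)*(s + 4)*(s)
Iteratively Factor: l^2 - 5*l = (l)*(l - 5)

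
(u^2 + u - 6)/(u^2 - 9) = (u - 2)/(u - 3)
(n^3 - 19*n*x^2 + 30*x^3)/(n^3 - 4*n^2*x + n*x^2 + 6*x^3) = (n + 5*x)/(n + x)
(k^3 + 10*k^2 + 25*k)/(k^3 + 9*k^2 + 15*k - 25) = k/(k - 1)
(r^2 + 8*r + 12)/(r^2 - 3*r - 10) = (r + 6)/(r - 5)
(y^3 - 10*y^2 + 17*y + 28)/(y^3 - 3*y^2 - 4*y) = (y - 7)/y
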